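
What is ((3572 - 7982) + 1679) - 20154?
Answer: -22885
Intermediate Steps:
((3572 - 7982) + 1679) - 20154 = (-4410 + 1679) - 20154 = -2731 - 20154 = -22885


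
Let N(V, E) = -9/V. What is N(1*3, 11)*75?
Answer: -225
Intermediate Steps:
N(1*3, 11)*75 = -9/(1*3)*75 = -9/3*75 = -9*1/3*75 = -3*75 = -225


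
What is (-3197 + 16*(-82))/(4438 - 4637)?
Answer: 4509/199 ≈ 22.658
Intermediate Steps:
(-3197 + 16*(-82))/(4438 - 4637) = (-3197 - 1312)/(-199) = -4509*(-1/199) = 4509/199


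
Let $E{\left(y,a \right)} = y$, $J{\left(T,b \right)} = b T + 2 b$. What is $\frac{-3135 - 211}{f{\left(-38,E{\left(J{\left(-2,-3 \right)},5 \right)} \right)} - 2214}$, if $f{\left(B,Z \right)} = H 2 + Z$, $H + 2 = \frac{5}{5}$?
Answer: $\frac{1673}{1108} \approx 1.5099$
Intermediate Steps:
$H = -1$ ($H = -2 + \frac{5}{5} = -2 + 5 \cdot \frac{1}{5} = -2 + 1 = -1$)
$J{\left(T,b \right)} = 2 b + T b$ ($J{\left(T,b \right)} = T b + 2 b = 2 b + T b$)
$f{\left(B,Z \right)} = -2 + Z$ ($f{\left(B,Z \right)} = \left(-1\right) 2 + Z = -2 + Z$)
$\frac{-3135 - 211}{f{\left(-38,E{\left(J{\left(-2,-3 \right)},5 \right)} \right)} - 2214} = \frac{-3135 - 211}{\left(-2 - 3 \left(2 - 2\right)\right) - 2214} = - \frac{3346}{\left(-2 - 0\right) - 2214} = - \frac{3346}{\left(-2 + 0\right) - 2214} = - \frac{3346}{-2 - 2214} = - \frac{3346}{-2216} = \left(-3346\right) \left(- \frac{1}{2216}\right) = \frac{1673}{1108}$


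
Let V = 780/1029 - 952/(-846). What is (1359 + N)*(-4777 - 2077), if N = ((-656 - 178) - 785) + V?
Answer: 256681559768/145089 ≈ 1.7691e+6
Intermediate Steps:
V = 273248/145089 (V = 780*(1/1029) - 952*(-1/846) = 260/343 + 476/423 = 273248/145089 ≈ 1.8833)
N = -234625843/145089 (N = ((-656 - 178) - 785) + 273248/145089 = (-834 - 785) + 273248/145089 = -1619 + 273248/145089 = -234625843/145089 ≈ -1617.1)
(1359 + N)*(-4777 - 2077) = (1359 - 234625843/145089)*(-4777 - 2077) = -37449892/145089*(-6854) = 256681559768/145089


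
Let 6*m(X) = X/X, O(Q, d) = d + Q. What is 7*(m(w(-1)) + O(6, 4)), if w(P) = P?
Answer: 427/6 ≈ 71.167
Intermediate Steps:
O(Q, d) = Q + d
m(X) = 1/6 (m(X) = (X/X)/6 = (1/6)*1 = 1/6)
7*(m(w(-1)) + O(6, 4)) = 7*(1/6 + (6 + 4)) = 7*(1/6 + 10) = 7*(61/6) = 427/6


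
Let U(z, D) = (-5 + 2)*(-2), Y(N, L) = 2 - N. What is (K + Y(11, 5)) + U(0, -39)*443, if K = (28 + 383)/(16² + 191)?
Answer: 394838/149 ≈ 2649.9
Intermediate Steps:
K = 137/149 (K = 411/(256 + 191) = 411/447 = 411*(1/447) = 137/149 ≈ 0.91946)
U(z, D) = 6 (U(z, D) = -3*(-2) = 6)
(K + Y(11, 5)) + U(0, -39)*443 = (137/149 + (2 - 1*11)) + 6*443 = (137/149 + (2 - 11)) + 2658 = (137/149 - 9) + 2658 = -1204/149 + 2658 = 394838/149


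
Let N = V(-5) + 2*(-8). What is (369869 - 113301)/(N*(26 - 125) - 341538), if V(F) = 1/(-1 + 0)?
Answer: -256568/339855 ≈ -0.75493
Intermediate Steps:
V(F) = -1 (V(F) = 1/(-1) = -1)
N = -17 (N = -1 + 2*(-8) = -1 - 16 = -17)
(369869 - 113301)/(N*(26 - 125) - 341538) = (369869 - 113301)/(-17*(26 - 125) - 341538) = 256568/(-17*(-99) - 341538) = 256568/(1683 - 341538) = 256568/(-339855) = 256568*(-1/339855) = -256568/339855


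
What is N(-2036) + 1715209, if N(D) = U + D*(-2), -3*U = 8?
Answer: 5157835/3 ≈ 1.7193e+6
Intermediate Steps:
U = -8/3 (U = -1/3*8 = -8/3 ≈ -2.6667)
N(D) = -8/3 - 2*D (N(D) = -8/3 + D*(-2) = -8/3 - 2*D)
N(-2036) + 1715209 = (-8/3 - 2*(-2036)) + 1715209 = (-8/3 + 4072) + 1715209 = 12208/3 + 1715209 = 5157835/3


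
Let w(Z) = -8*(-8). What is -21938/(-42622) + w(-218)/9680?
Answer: 6721489/12893155 ≈ 0.52132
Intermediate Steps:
w(Z) = 64
-21938/(-42622) + w(-218)/9680 = -21938/(-42622) + 64/9680 = -21938*(-1/42622) + 64*(1/9680) = 10969/21311 + 4/605 = 6721489/12893155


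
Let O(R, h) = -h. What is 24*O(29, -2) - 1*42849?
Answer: -42801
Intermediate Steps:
24*O(29, -2) - 1*42849 = 24*(-1*(-2)) - 1*42849 = 24*2 - 42849 = 48 - 42849 = -42801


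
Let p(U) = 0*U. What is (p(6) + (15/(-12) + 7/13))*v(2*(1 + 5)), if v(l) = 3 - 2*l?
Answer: 777/52 ≈ 14.942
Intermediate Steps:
p(U) = 0
(p(6) + (15/(-12) + 7/13))*v(2*(1 + 5)) = (0 + (15/(-12) + 7/13))*(3 - 4*(1 + 5)) = (0 + (15*(-1/12) + 7*(1/13)))*(3 - 4*6) = (0 + (-5/4 + 7/13))*(3 - 2*12) = (0 - 37/52)*(3 - 24) = -37/52*(-21) = 777/52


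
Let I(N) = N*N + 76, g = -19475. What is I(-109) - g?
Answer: 31432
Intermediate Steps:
I(N) = 76 + N**2 (I(N) = N**2 + 76 = 76 + N**2)
I(-109) - g = (76 + (-109)**2) - 1*(-19475) = (76 + 11881) + 19475 = 11957 + 19475 = 31432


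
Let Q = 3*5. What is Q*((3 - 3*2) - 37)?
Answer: -600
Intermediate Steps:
Q = 15
Q*((3 - 3*2) - 37) = 15*((3 - 3*2) - 37) = 15*((3 - 6) - 37) = 15*(-3 - 37) = 15*(-40) = -600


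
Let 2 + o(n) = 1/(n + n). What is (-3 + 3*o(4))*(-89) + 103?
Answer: 6965/8 ≈ 870.63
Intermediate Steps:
o(n) = -2 + 1/(2*n) (o(n) = -2 + 1/(n + n) = -2 + 1/(2*n))
(-3 + 3*o(4))*(-89) + 103 = (-3 + 3*(-2 + (½)/4))*(-89) + 103 = (-3 + 3*(-2 + (½)*(¼)))*(-89) + 103 = (-3 + 3*(-2 + ⅛))*(-89) + 103 = (-3 + 3*(-15/8))*(-89) + 103 = (-3 - 45/8)*(-89) + 103 = -69/8*(-89) + 103 = 6141/8 + 103 = 6965/8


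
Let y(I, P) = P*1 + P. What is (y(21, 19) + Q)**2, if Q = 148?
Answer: 34596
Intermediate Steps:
y(I, P) = 2*P (y(I, P) = P + P = 2*P)
(y(21, 19) + Q)**2 = (2*19 + 148)**2 = (38 + 148)**2 = 186**2 = 34596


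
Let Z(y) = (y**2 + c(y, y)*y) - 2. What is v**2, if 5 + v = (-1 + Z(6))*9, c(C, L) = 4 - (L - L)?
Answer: 258064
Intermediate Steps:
c(C, L) = 4 (c(C, L) = 4 - 1*0 = 4 + 0 = 4)
Z(y) = -2 + y**2 + 4*y (Z(y) = (y**2 + 4*y) - 2 = -2 + y**2 + 4*y)
v = 508 (v = -5 + (-1 + (-2 + 6**2 + 4*6))*9 = -5 + (-1 + (-2 + 36 + 24))*9 = -5 + (-1 + 58)*9 = -5 + 57*9 = -5 + 513 = 508)
v**2 = 508**2 = 258064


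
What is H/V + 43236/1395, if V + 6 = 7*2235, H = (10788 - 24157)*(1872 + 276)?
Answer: -1458648368/808015 ≈ -1805.2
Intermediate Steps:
H = -28716612 (H = -13369*2148 = -28716612)
V = 15639 (V = -6 + 7*2235 = -6 + 15645 = 15639)
H/V + 43236/1395 = -28716612/15639 + 43236/1395 = -28716612*1/15639 + 43236*(1/1395) = -9572204/5213 + 4804/155 = -1458648368/808015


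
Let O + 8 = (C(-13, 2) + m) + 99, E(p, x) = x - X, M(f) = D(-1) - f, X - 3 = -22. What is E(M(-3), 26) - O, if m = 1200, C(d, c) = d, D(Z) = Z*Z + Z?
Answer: -1233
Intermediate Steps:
D(Z) = Z + Z² (D(Z) = Z² + Z = Z + Z²)
X = -19 (X = 3 - 22 = -19)
M(f) = -f (M(f) = -(1 - 1) - f = -1*0 - f = 0 - f = -f)
E(p, x) = 19 + x (E(p, x) = x - 1*(-19) = x + 19 = 19 + x)
O = 1278 (O = -8 + ((-13 + 1200) + 99) = -8 + (1187 + 99) = -8 + 1286 = 1278)
E(M(-3), 26) - O = (19 + 26) - 1*1278 = 45 - 1278 = -1233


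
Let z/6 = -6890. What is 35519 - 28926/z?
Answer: 244730731/6890 ≈ 35520.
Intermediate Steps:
z = -41340 (z = 6*(-6890) = -41340)
35519 - 28926/z = 35519 - 28926/(-41340) = 35519 - 28926*(-1/41340) = 35519 + 4821/6890 = 244730731/6890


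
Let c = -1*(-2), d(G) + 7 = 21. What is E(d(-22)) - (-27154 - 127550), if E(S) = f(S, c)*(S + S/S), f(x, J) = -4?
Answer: 154644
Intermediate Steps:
d(G) = 14 (d(G) = -7 + 21 = 14)
c = 2
E(S) = -4 - 4*S (E(S) = -4*(S + S/S) = -4*(S + 1) = -4*(1 + S) = -4 - 4*S)
E(d(-22)) - (-27154 - 127550) = (-4 - 4*14) - (-27154 - 127550) = (-4 - 56) - 1*(-154704) = -60 + 154704 = 154644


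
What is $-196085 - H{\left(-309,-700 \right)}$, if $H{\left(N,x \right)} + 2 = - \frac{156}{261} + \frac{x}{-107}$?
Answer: $- \frac{1825391983}{9309} \approx -1.9609 \cdot 10^{5}$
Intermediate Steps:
$H{\left(N,x \right)} = - \frac{226}{87} - \frac{x}{107}$ ($H{\left(N,x \right)} = -2 + \left(- \frac{156}{261} + \frac{x}{-107}\right) = -2 + \left(\left(-156\right) \frac{1}{261} + x \left(- \frac{1}{107}\right)\right) = -2 - \left(\frac{52}{87} + \frac{x}{107}\right) = - \frac{226}{87} - \frac{x}{107}$)
$-196085 - H{\left(-309,-700 \right)} = -196085 - \left(- \frac{226}{87} - - \frac{700}{107}\right) = -196085 - \left(- \frac{226}{87} + \frac{700}{107}\right) = -196085 - \frac{36718}{9309} = - \frac{1825391983}{9309}$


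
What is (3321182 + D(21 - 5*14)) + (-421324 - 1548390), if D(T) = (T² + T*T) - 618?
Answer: 1355652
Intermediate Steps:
D(T) = -618 + 2*T² (D(T) = (T² + T²) - 618 = 2*T² - 618 = -618 + 2*T²)
(3321182 + D(21 - 5*14)) + (-421324 - 1548390) = (3321182 + (-618 + 2*(21 - 5*14)²)) + (-421324 - 1548390) = (3321182 + (-618 + 2*(21 - 70)²)) - 1969714 = (3321182 + (-618 + 2*(-49)²)) - 1969714 = (3321182 + (-618 + 2*2401)) - 1969714 = (3321182 + (-618 + 4802)) - 1969714 = (3321182 + 4184) - 1969714 = 3325366 - 1969714 = 1355652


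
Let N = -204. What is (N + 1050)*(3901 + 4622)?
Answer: 7210458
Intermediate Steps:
(N + 1050)*(3901 + 4622) = (-204 + 1050)*(3901 + 4622) = 846*8523 = 7210458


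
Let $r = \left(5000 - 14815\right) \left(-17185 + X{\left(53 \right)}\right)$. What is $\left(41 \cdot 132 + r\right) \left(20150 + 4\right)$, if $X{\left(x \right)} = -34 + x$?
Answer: $3395741454108$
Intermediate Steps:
$r = 168484290$ ($r = \left(5000 - 14815\right) \left(-17185 + \left(-34 + 53\right)\right) = - 9815 \left(-17185 + 19\right) = \left(-9815\right) \left(-17166\right) = 168484290$)
$\left(41 \cdot 132 + r\right) \left(20150 + 4\right) = \left(41 \cdot 132 + 168484290\right) \left(20150 + 4\right) = \left(5412 + 168484290\right) 20154 = 168489702 \cdot 20154 = 3395741454108$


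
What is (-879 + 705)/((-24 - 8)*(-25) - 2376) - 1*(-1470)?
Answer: 1158447/788 ≈ 1470.1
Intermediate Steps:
(-879 + 705)/((-24 - 8)*(-25) - 2376) - 1*(-1470) = -174/(-32*(-25) - 2376) + 1470 = -174/(800 - 2376) + 1470 = -174/(-1576) + 1470 = -174*(-1/1576) + 1470 = 87/788 + 1470 = 1158447/788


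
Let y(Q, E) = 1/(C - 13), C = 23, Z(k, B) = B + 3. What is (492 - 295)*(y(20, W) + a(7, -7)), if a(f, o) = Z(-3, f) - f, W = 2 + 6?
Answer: 6107/10 ≈ 610.70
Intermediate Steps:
Z(k, B) = 3 + B
W = 8
a(f, o) = 3 (a(f, o) = (3 + f) - f = 3)
y(Q, E) = ⅒ (y(Q, E) = 1/(23 - 13) = 1/10 = ⅒)
(492 - 295)*(y(20, W) + a(7, -7)) = (492 - 295)*(⅒ + 3) = 197*(31/10) = 6107/10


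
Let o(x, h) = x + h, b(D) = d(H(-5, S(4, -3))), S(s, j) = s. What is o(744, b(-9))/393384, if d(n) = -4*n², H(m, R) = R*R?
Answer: -35/49173 ≈ -0.00071177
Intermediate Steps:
H(m, R) = R²
b(D) = -1024 (b(D) = -4*(4²)² = -4*16² = -4*256 = -1024)
o(x, h) = h + x
o(744, b(-9))/393384 = (-1024 + 744)/393384 = -280*1/393384 = -35/49173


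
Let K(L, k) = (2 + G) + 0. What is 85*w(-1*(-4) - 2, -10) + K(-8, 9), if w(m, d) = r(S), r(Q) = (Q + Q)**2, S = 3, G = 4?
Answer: 3066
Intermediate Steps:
r(Q) = 4*Q**2 (r(Q) = (2*Q)**2 = 4*Q**2)
w(m, d) = 36 (w(m, d) = 4*3**2 = 4*9 = 36)
K(L, k) = 6 (K(L, k) = (2 + 4) + 0 = 6 + 0 = 6)
85*w(-1*(-4) - 2, -10) + K(-8, 9) = 85*36 + 6 = 3060 + 6 = 3066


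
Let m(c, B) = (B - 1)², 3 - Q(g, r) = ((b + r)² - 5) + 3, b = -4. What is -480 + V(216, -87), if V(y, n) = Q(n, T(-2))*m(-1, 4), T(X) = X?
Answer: -759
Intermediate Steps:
Q(g, r) = 5 - (-4 + r)² (Q(g, r) = 3 - (((-4 + r)² - 5) + 3) = 3 - ((-5 + (-4 + r)²) + 3) = 3 - (-2 + (-4 + r)²) = 3 + (2 - (-4 + r)²) = 5 - (-4 + r)²)
m(c, B) = (-1 + B)²
V(y, n) = -279 (V(y, n) = (5 - (-4 - 2)²)*(-1 + 4)² = (5 - 1*(-6)²)*3² = (5 - 1*36)*9 = (5 - 36)*9 = -31*9 = -279)
-480 + V(216, -87) = -480 - 279 = -759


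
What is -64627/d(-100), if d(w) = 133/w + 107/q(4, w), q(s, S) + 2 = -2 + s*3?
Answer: -12925400/2409 ≈ -5365.5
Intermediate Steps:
q(s, S) = -4 + 3*s (q(s, S) = -2 + (-2 + s*3) = -2 + (-2 + 3*s) = -4 + 3*s)
d(w) = 107/8 + 133/w (d(w) = 133/w + 107/(-4 + 3*4) = 133/w + 107/(-4 + 12) = 133/w + 107/8 = 107/8 + 133/w)
-64627/d(-100) = -64627/(107/8 + 133/(-100)) = -64627/(107/8 + 133*(-1/100)) = -64627/(107/8 - 133/100) = -64627/2409/200 = -64627*200/2409 = -12925400/2409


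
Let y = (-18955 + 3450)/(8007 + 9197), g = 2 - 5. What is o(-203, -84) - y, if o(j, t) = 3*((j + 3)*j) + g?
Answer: 2095411093/17204 ≈ 1.2180e+5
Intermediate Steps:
g = -3
o(j, t) = -3 + 3*j*(3 + j) (o(j, t) = 3*((j + 3)*j) - 3 = 3*((3 + j)*j) - 3 = 3*(j*(3 + j)) - 3 = 3*j*(3 + j) - 3 = -3 + 3*j*(3 + j))
y = -15505/17204 ≈ -0.90124
o(-203, -84) - y = (-3 + 3*(-203)² + 9*(-203)) - 1*(-15505/17204) = (-3 + 3*41209 - 1827) + 15505/17204 = (-3 + 123627 - 1827) + 15505/17204 = 121797 + 15505/17204 = 2095411093/17204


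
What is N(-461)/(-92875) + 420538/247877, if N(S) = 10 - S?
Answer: 38940716683/23021576375 ≈ 1.6915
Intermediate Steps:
N(-461)/(-92875) + 420538/247877 = (10 - 1*(-461))/(-92875) + 420538/247877 = (10 + 461)*(-1/92875) + 420538*(1/247877) = 471*(-1/92875) + 420538/247877 = -471/92875 + 420538/247877 = 38940716683/23021576375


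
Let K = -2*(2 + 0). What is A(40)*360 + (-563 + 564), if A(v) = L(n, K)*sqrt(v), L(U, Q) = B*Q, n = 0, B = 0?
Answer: 1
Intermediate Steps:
K = -4 (K = -2*2 = -4)
L(U, Q) = 0 (L(U, Q) = 0*Q = 0)
A(v) = 0 (A(v) = 0*sqrt(v) = 0)
A(40)*360 + (-563 + 564) = 0*360 + (-563 + 564) = 0 + 1 = 1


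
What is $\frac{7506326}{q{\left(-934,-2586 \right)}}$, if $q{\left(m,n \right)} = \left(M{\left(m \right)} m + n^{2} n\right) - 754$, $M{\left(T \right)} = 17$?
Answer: $- \frac{3753163}{8646811344} \approx -0.00043405$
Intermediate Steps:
$q{\left(m,n \right)} = -754 + n^{3} + 17 m$ ($q{\left(m,n \right)} = \left(17 m + n^{2} n\right) - 754 = \left(17 m + n^{3}\right) - 754 = \left(n^{3} + 17 m\right) - 754 = -754 + n^{3} + 17 m$)
$\frac{7506326}{q{\left(-934,-2586 \right)}} = \frac{7506326}{-754 + \left(-2586\right)^{3} + 17 \left(-934\right)} = \frac{7506326}{-754 - 17293606056 - 15878} = \frac{7506326}{-17293622688} = 7506326 \left(- \frac{1}{17293622688}\right) = - \frac{3753163}{8646811344}$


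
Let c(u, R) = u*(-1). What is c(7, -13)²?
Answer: 49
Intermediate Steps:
c(u, R) = -u
c(7, -13)² = (-1*7)² = (-7)² = 49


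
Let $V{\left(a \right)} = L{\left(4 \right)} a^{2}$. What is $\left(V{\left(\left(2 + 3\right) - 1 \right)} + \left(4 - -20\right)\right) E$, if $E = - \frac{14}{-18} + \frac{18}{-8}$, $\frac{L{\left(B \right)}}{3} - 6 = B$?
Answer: $-742$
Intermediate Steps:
$L{\left(B \right)} = 18 + 3 B$
$E = - \frac{53}{36}$ ($E = \left(-14\right) \left(- \frac{1}{18}\right) + 18 \left(- \frac{1}{8}\right) = \frac{7}{9} - \frac{9}{4} = - \frac{53}{36} \approx -1.4722$)
$V{\left(a \right)} = 30 a^{2}$ ($V{\left(a \right)} = \left(18 + 3 \cdot 4\right) a^{2} = \left(18 + 12\right) a^{2} = 30 a^{2}$)
$\left(V{\left(\left(2 + 3\right) - 1 \right)} + \left(4 - -20\right)\right) E = \left(30 \left(\left(2 + 3\right) - 1\right)^{2} + \left(4 - -20\right)\right) \left(- \frac{53}{36}\right) = \left(30 \left(5 - 1\right)^{2} + \left(4 + 20\right)\right) \left(- \frac{53}{36}\right) = \left(30 \cdot 4^{2} + 24\right) \left(- \frac{53}{36}\right) = \left(30 \cdot 16 + 24\right) \left(- \frac{53}{36}\right) = \left(480 + 24\right) \left(- \frac{53}{36}\right) = 504 \left(- \frac{53}{36}\right) = -742$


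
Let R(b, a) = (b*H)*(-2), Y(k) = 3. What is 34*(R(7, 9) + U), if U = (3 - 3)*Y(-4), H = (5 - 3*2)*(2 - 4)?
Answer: -952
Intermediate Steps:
H = 2 (H = (5 - 6)*(-2) = -1*(-2) = 2)
U = 0 (U = (3 - 3)*3 = 0*3 = 0)
R(b, a) = -4*b (R(b, a) = (b*2)*(-2) = (2*b)*(-2) = -4*b)
34*(R(7, 9) + U) = 34*(-4*7 + 0) = 34*(-28 + 0) = 34*(-28) = -952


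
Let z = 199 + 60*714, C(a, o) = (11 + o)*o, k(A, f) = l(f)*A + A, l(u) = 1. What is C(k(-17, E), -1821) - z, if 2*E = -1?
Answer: 3252971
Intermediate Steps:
E = -½ (E = (½)*(-1) = -½ ≈ -0.50000)
k(A, f) = 2*A (k(A, f) = 1*A + A = A + A = 2*A)
C(a, o) = o*(11 + o)
z = 43039 (z = 199 + 42840 = 43039)
C(k(-17, E), -1821) - z = -1821*(11 - 1821) - 1*43039 = -1821*(-1810) - 43039 = 3296010 - 43039 = 3252971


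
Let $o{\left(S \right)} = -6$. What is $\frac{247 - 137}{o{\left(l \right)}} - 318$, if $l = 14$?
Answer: $- \frac{1009}{3} \approx -336.33$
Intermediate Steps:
$\frac{247 - 137}{o{\left(l \right)}} - 318 = \frac{247 - 137}{-6} - 318 = \left(247 - 137\right) \left(- \frac{1}{6}\right) - 318 = 110 \left(- \frac{1}{6}\right) - 318 = - \frac{55}{3} - 318 = - \frac{1009}{3}$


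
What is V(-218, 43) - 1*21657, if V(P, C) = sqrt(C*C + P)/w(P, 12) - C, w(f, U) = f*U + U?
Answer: -21700 - sqrt(1631)/2604 ≈ -21700.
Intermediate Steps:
w(f, U) = U + U*f (w(f, U) = U*f + U = U + U*f)
V(P, C) = -C + sqrt(P + C**2)/(12 + 12*P) (V(P, C) = sqrt(C*C + P)/((12*(1 + P))) - C = sqrt(C**2 + P)/(12 + 12*P) - C = sqrt(P + C**2)/(12 + 12*P) - C = -C + sqrt(P + C**2)/(12 + 12*P))
V(-218, 43) - 1*21657 = (sqrt(-218 + 43**2)/12 - 1*43*(1 - 218))/(1 - 218) - 1*21657 = (sqrt(-218 + 1849)/12 - 1*43*(-217))/(-217) - 21657 = -(sqrt(1631)/12 + 9331)/217 - 21657 = -(9331 + sqrt(1631)/12)/217 - 21657 = (-43 - sqrt(1631)/2604) - 21657 = -21700 - sqrt(1631)/2604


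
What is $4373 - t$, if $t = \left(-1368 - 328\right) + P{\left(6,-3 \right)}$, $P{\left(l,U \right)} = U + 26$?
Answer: $6046$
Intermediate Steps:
$P{\left(l,U \right)} = 26 + U$
$t = -1673$ ($t = \left(-1368 - 328\right) + \left(26 - 3\right) = -1696 + 23 = -1673$)
$4373 - t = 4373 - -1673 = 4373 + 1673 = 6046$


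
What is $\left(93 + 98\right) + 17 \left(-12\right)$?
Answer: $-13$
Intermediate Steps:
$\left(93 + 98\right) + 17 \left(-12\right) = 191 - 204 = -13$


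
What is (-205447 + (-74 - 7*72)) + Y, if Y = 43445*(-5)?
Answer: -423250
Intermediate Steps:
Y = -217225
(-205447 + (-74 - 7*72)) + Y = (-205447 + (-74 - 7*72)) - 217225 = (-205447 + (-74 - 504)) - 217225 = (-205447 - 578) - 217225 = -206025 - 217225 = -423250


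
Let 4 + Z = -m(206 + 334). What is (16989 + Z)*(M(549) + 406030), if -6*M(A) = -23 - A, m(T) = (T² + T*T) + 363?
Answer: -690305037328/3 ≈ -2.3010e+11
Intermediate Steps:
m(T) = 363 + 2*T² (m(T) = (T² + T²) + 363 = 2*T² + 363 = 363 + 2*T²)
M(A) = 23/6 + A/6 (M(A) = -(-23 - A)/6 = 23/6 + A/6)
Z = -583567 (Z = -4 - (363 + 2*(206 + 334)²) = -4 - (363 + 2*540²) = -4 - (363 + 2*291600) = -4 - (363 + 583200) = -4 - 1*583563 = -4 - 583563 = -583567)
(16989 + Z)*(M(549) + 406030) = (16989 - 583567)*((23/6 + (⅙)*549) + 406030) = -566578*((23/6 + 183/2) + 406030) = -566578*(286/3 + 406030) = -566578*1218376/3 = -690305037328/3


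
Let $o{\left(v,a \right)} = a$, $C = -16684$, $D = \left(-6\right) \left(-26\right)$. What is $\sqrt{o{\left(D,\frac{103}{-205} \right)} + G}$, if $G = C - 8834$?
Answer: $\frac{i \sqrt{1072415065}}{205} \approx 159.75 i$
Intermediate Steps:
$D = 156$
$G = -25518$ ($G = -16684 - 8834 = -25518$)
$\sqrt{o{\left(D,\frac{103}{-205} \right)} + G} = \sqrt{\frac{103}{-205} - 25518} = \sqrt{103 \left(- \frac{1}{205}\right) - 25518} = \sqrt{- \frac{103}{205} - 25518} = \sqrt{- \frac{5231293}{205}} = \frac{i \sqrt{1072415065}}{205}$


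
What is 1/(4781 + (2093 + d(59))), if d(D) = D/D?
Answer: 1/6875 ≈ 0.00014545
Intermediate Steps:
d(D) = 1
1/(4781 + (2093 + d(59))) = 1/(4781 + (2093 + 1)) = 1/(4781 + 2094) = 1/6875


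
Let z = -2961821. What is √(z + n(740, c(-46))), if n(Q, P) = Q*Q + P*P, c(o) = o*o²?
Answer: 5*√378875307 ≈ 97324.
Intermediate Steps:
c(o) = o³
n(Q, P) = P² + Q² (n(Q, P) = Q² + P² = P² + Q²)
√(z + n(740, c(-46))) = √(-2961821 + (((-46)³)² + 740²)) = √(-2961821 + ((-97336)² + 547600)) = √(-2961821 + (9474296896 + 547600)) = √(-2961821 + 9474844496) = √9471882675 = 5*√378875307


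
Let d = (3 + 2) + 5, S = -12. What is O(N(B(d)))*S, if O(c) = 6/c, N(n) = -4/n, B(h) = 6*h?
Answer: 1080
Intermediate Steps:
d = 10 (d = 5 + 5 = 10)
O(N(B(d)))*S = (6/((-4/(6*10))))*(-12) = (6/((-4/60)))*(-12) = (6/((-4*1/60)))*(-12) = (6/(-1/15))*(-12) = (6*(-15))*(-12) = -90*(-12) = 1080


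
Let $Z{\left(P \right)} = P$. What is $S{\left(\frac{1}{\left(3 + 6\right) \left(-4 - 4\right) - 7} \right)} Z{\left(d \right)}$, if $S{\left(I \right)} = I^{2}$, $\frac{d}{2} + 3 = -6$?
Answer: $- \frac{18}{6241} \approx -0.0028842$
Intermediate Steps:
$d = -18$ ($d = -6 + 2 \left(-6\right) = -6 - 12 = -18$)
$S{\left(\frac{1}{\left(3 + 6\right) \left(-4 - 4\right) - 7} \right)} Z{\left(d \right)} = \left(\frac{1}{\left(3 + 6\right) \left(-4 - 4\right) - 7}\right)^{2} \left(-18\right) = \left(\frac{1}{9 \left(-8\right) - 7}\right)^{2} \left(-18\right) = \left(\frac{1}{-72 - 7}\right)^{2} \left(-18\right) = \left(\frac{1}{-79}\right)^{2} \left(-18\right) = \left(- \frac{1}{79}\right)^{2} \left(-18\right) = \frac{1}{6241} \left(-18\right) = - \frac{18}{6241}$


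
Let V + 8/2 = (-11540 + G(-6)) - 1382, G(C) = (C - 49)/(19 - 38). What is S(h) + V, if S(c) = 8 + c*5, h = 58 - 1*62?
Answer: -245767/19 ≈ -12935.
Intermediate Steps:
h = -4 (h = 58 - 62 = -4)
S(c) = 8 + 5*c
G(C) = 49/19 - C/19 (G(C) = (-49 + C)/(-19) = (-49 + C)*(-1/19) = 49/19 - C/19)
V = -245539/19 (V = -4 + ((-11540 + (49/19 - 1/19*(-6))) - 1382) = -4 + ((-11540 + (49/19 + 6/19)) - 1382) = -4 + ((-11540 + 55/19) - 1382) = -4 + (-219205/19 - 1382) = -4 - 245463/19 = -245539/19 ≈ -12923.)
S(h) + V = (8 + 5*(-4)) - 245539/19 = (8 - 20) - 245539/19 = -12 - 245539/19 = -245767/19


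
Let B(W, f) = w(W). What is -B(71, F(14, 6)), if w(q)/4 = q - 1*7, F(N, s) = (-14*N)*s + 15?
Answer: -256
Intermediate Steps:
F(N, s) = 15 - 14*N*s (F(N, s) = -14*N*s + 15 = 15 - 14*N*s)
w(q) = -28 + 4*q (w(q) = 4*(q - 1*7) = 4*(q - 7) = 4*(-7 + q) = -28 + 4*q)
B(W, f) = -28 + 4*W
-B(71, F(14, 6)) = -(-28 + 4*71) = -(-28 + 284) = -1*256 = -256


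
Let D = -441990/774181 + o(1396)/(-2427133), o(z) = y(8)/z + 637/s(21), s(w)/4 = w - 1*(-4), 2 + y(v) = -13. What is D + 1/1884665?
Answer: -7056140186222863374667/12359351280966811152050 ≈ -0.57092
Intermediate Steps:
y(v) = -15 (y(v) = -2 - 13 = -15)
s(w) = 16 + 4*w (s(w) = 4*(w - 1*(-4)) = 4*(w + 4) = 4*(4 + w) = 16 + 4*w)
o(z) = 637/100 - 15/z (o(z) = -15/z + 637/(16 + 4*21) = -15/z + 637/(16 + 84) = -15/z + 637/100 = 637/100 - 15/z)
D = -18719896491082889/32789252416123850 (D = -441990/774181 + (637/100 - 15/1396)/(-2427133) = -441990*1/774181 + (637/100 - 15*1/1396)*(-1/2427133) = -441990/774181 + (637/100 - 15/1396)*(-1/2427133) = -441990/774181 + (110969/17450)*(-1/2427133) = -441990/774181 - 110969/42353470850 = -18719896491082889/32789252416123850 ≈ -0.57092)
D + 1/1884665 = -18719896491082889/32789252416123850 + 1/1884665 = -7056140186222863374667/12359351280966811152050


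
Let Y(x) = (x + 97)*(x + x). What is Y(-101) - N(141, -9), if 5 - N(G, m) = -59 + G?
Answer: 885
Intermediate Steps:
Y(x) = 2*x*(97 + x) (Y(x) = (97 + x)*(2*x) = 2*x*(97 + x))
N(G, m) = 64 - G (N(G, m) = 5 - (-59 + G) = 5 + (59 - G) = 64 - G)
Y(-101) - N(141, -9) = 2*(-101)*(97 - 101) - (64 - 1*141) = 2*(-101)*(-4) - (64 - 141) = 808 - 1*(-77) = 808 + 77 = 885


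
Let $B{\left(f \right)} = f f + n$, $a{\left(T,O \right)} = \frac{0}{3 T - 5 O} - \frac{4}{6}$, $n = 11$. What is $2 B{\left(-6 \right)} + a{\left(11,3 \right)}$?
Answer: $\frac{280}{3} \approx 93.333$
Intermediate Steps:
$a{\left(T,O \right)} = - \frac{2}{3}$ ($a{\left(T,O \right)} = \frac{0}{- 5 O + 3 T} - \frac{2}{3} = 0 - \frac{2}{3} = - \frac{2}{3}$)
$B{\left(f \right)} = 11 + f^{2}$ ($B{\left(f \right)} = f f + 11 = f^{2} + 11 = 11 + f^{2}$)
$2 B{\left(-6 \right)} + a{\left(11,3 \right)} = 2 \left(11 + \left(-6\right)^{2}\right) - \frac{2}{3} = 2 \left(11 + 36\right) - \frac{2}{3} = 2 \cdot 47 - \frac{2}{3} = 94 - \frac{2}{3} = \frac{280}{3}$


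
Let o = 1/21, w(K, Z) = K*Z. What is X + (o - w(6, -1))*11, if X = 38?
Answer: 2195/21 ≈ 104.52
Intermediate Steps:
o = 1/21 ≈ 0.047619
X + (o - w(6, -1))*11 = 38 + (1/21 - 6*(-1))*11 = 38 + (1/21 - 1*(-6))*11 = 38 + (1/21 + 6)*11 = 38 + (127/21)*11 = 38 + 1397/21 = 2195/21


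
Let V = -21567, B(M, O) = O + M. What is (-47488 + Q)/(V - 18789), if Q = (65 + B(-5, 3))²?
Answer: 43519/40356 ≈ 1.0784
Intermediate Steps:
B(M, O) = M + O
Q = 3969 (Q = (65 + (-5 + 3))² = (65 - 2)² = 63² = 3969)
(-47488 + Q)/(V - 18789) = (-47488 + 3969)/(-21567 - 18789) = -43519/(-40356) = -43519*(-1/40356) = 43519/40356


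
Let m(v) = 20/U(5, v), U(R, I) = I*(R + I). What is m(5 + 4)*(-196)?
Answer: -280/9 ≈ -31.111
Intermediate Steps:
U(R, I) = I*(I + R)
m(v) = 20/(v*(5 + v)) (m(v) = 20/((v*(v + 5))) = 20/((v*(5 + v))) = 20*(1/(v*(5 + v))) = 20/(v*(5 + v)))
m(5 + 4)*(-196) = (20/((5 + 4)*(5 + (5 + 4))))*(-196) = (20/(9*(5 + 9)))*(-196) = (20*(1/9)/14)*(-196) = (20*(1/9)*(1/14))*(-196) = (10/63)*(-196) = -280/9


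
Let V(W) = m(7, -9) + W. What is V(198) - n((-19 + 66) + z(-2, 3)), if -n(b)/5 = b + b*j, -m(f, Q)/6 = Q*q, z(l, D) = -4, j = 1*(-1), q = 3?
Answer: 360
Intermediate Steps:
j = -1
m(f, Q) = -18*Q (m(f, Q) = -6*Q*3 = -18*Q)
V(W) = 162 + W (V(W) = -18*(-9) + W = 162 + W)
n(b) = 0 (n(b) = -5*(b + b*(-1)) = -5*(b - b) = -5*0 = 0)
V(198) - n((-19 + 66) + z(-2, 3)) = (162 + 198) - 1*0 = 360 + 0 = 360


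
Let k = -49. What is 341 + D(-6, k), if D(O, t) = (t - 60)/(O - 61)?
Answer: 22956/67 ≈ 342.63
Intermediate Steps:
D(O, t) = (-60 + t)/(-61 + O)
341 + D(-6, k) = 341 + (-60 - 49)/(-61 - 6) = 341 - 109/(-67) = 341 - 1/67*(-109) = 341 + 109/67 = 22956/67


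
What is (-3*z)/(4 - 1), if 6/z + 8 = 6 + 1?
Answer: 6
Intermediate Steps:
z = -6 (z = 6/(-8 + (6 + 1)) = 6/(-8 + 7) = 6/(-1) = 6*(-1) = -6)
(-3*z)/(4 - 1) = (-3*(-6))/(4 - 1) = 18/3 = 18*(⅓) = 6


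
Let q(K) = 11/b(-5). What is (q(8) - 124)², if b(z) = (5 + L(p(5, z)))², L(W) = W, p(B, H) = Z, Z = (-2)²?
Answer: 100661089/6561 ≈ 15342.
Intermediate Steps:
Z = 4
p(B, H) = 4
b(z) = 81 (b(z) = (5 + 4)² = 9² = 81)
q(K) = 11/81
(q(8) - 124)² = (11/81 - 124)² = (-10033/81)² = 100661089/6561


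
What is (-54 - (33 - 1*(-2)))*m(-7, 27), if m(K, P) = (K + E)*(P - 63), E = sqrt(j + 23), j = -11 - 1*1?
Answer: -22428 + 3204*sqrt(11) ≈ -11802.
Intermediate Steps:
j = -12 (j = -11 - 1 = -12)
E = sqrt(11) (E = sqrt(-12 + 23) = sqrt(11) ≈ 3.3166)
m(K, P) = (-63 + P)*(K + sqrt(11)) (m(K, P) = (K + sqrt(11))*(P - 63) = (K + sqrt(11))*(-63 + P) = (-63 + P)*(K + sqrt(11)))
(-54 - (33 - 1*(-2)))*m(-7, 27) = (-54 - (33 - 1*(-2)))*(-63*(-7) - 63*sqrt(11) - 7*27 + 27*sqrt(11)) = (-54 - (33 + 2))*(441 - 63*sqrt(11) - 189 + 27*sqrt(11)) = (-54 - 1*35)*(252 - 36*sqrt(11)) = (-54 - 35)*(252 - 36*sqrt(11)) = -89*(252 - 36*sqrt(11)) = -22428 + 3204*sqrt(11)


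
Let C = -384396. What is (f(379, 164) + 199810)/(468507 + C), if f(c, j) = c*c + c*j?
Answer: 405607/84111 ≈ 4.8223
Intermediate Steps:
f(c, j) = c**2 + c*j
(f(379, 164) + 199810)/(468507 + C) = (379*(379 + 164) + 199810)/(468507 - 384396) = (379*543 + 199810)/84111 = (205797 + 199810)*(1/84111) = 405607*(1/84111) = 405607/84111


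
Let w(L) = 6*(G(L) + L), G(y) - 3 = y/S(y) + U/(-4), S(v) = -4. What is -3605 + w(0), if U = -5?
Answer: -7159/2 ≈ -3579.5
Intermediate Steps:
G(y) = 17/4 - y/4 (G(y) = 3 + (y/(-4) - 5/(-4)) = 3 + (y*(-¼) - 5*(-¼)) = 3 + (-y/4 + 5/4) = 3 + (5/4 - y/4) = 17/4 - y/4)
w(L) = 51/2 + 9*L/2 (w(L) = 6*((17/4 - L/4) + L) = 6*(17/4 + 3*L/4) = 51/2 + 9*L/2)
-3605 + w(0) = -3605 + (51/2 + (9/2)*0) = -3605 + (51/2 + 0) = -3605 + 51/2 = -7159/2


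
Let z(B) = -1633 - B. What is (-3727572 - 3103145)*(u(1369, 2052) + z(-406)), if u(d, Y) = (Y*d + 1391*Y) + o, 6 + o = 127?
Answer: -38678347570838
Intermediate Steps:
o = 121 (o = -6 + 127 = 121)
u(d, Y) = 121 + 1391*Y + Y*d (u(d, Y) = (Y*d + 1391*Y) + 121 = (1391*Y + Y*d) + 121 = 121 + 1391*Y + Y*d)
(-3727572 - 3103145)*(u(1369, 2052) + z(-406)) = (-3727572 - 3103145)*((121 + 1391*2052 + 2052*1369) + (-1633 - 1*(-406))) = -6830717*((121 + 2854332 + 2809188) + (-1633 + 406)) = -6830717*(5663641 - 1227) = -6830717*5662414 = -38678347570838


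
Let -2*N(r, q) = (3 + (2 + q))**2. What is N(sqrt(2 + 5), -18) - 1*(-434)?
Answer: 699/2 ≈ 349.50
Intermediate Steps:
N(r, q) = -(5 + q)**2/2 (N(r, q) = -(3 + (2 + q))**2/2 = -(5 + q)**2/2)
N(sqrt(2 + 5), -18) - 1*(-434) = -(5 - 18)**2/2 - 1*(-434) = -1/2*(-13)**2 + 434 = -1/2*169 + 434 = -169/2 + 434 = 699/2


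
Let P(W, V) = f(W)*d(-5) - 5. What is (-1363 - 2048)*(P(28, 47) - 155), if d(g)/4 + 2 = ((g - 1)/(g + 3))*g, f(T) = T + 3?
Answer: 7736148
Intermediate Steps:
f(T) = 3 + T
d(g) = -8 + 4*g*(-1 + g)/(3 + g) (d(g) = -8 + 4*(((g - 1)/(g + 3))*g) = -8 + 4*(((-1 + g)/(3 + g))*g) = -8 + 4*(g*(-1 + g)/(3 + g)) = -8 + 4*g*(-1 + g)/(3 + g))
P(W, V) = -209 - 68*W (P(W, V) = (3 + W)*(4*(-6 + (-5)**2 - 3*(-5))/(3 - 5)) - 5 = (3 + W)*(4*(-6 + 25 + 15)/(-2)) - 5 = (3 + W)*(4*(-1/2)*34) - 5 = (3 + W)*(-68) - 5 = (-204 - 68*W) - 5 = -209 - 68*W)
(-1363 - 2048)*(P(28, 47) - 155) = (-1363 - 2048)*((-209 - 68*28) - 155) = -3411*((-209 - 1904) - 155) = -3411*(-2113 - 155) = -3411*(-2268) = 7736148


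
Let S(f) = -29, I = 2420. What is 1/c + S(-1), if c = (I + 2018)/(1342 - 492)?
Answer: -63926/2219 ≈ -28.808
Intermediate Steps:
c = 2219/425 (c = (2420 + 2018)/(1342 - 492) = 4438/850 = 4438*(1/850) = 2219/425 ≈ 5.2212)
1/c + S(-1) = 1/(2219/425) - 29 = 425/2219 - 29 = -63926/2219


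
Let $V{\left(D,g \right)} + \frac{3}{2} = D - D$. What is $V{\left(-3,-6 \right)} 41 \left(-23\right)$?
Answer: $\frac{2829}{2} \approx 1414.5$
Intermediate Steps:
$V{\left(D,g \right)} = - \frac{3}{2}$ ($V{\left(D,g \right)} = - \frac{3}{2} + \left(D - D\right) = - \frac{3}{2} + 0 = - \frac{3}{2}$)
$V{\left(-3,-6 \right)} 41 \left(-23\right) = \left(- \frac{3}{2}\right) 41 \left(-23\right) = \left(- \frac{123}{2}\right) \left(-23\right) = \frac{2829}{2}$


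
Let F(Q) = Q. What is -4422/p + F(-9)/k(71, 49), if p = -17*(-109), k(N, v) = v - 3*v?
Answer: -416679/181594 ≈ -2.2946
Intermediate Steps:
k(N, v) = -2*v
p = 1853
-4422/p + F(-9)/k(71, 49) = -4422/1853 - 9/((-2*49)) = -4422*1/1853 - 9/(-98) = -4422/1853 - 9*(-1/98) = -4422/1853 + 9/98 = -416679/181594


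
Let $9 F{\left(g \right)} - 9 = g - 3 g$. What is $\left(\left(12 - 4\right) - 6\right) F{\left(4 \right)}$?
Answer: $\frac{2}{9} \approx 0.22222$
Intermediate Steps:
$F{\left(g \right)} = 1 - \frac{2 g}{9}$ ($F{\left(g \right)} = 1 + \frac{g - 3 g}{9} = 1 + \frac{\left(-2\right) g}{9} = 1 - \frac{2 g}{9}$)
$\left(\left(12 - 4\right) - 6\right) F{\left(4 \right)} = \left(\left(12 - 4\right) - 6\right) \left(1 - \frac{8}{9}\right) = \left(8 - 6\right) \frac{1}{9} = 2 \cdot \frac{1}{9} = \frac{2}{9}$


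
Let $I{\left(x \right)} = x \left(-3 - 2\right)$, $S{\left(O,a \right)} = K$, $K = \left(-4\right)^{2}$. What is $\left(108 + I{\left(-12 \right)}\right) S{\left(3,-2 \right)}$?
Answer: $2688$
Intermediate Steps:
$K = 16$
$S{\left(O,a \right)} = 16$
$I{\left(x \right)} = - 5 x$ ($I{\left(x \right)} = x \left(-5\right) = - 5 x$)
$\left(108 + I{\left(-12 \right)}\right) S{\left(3,-2 \right)} = \left(108 - -60\right) 16 = \left(108 + 60\right) 16 = 168 \cdot 16 = 2688$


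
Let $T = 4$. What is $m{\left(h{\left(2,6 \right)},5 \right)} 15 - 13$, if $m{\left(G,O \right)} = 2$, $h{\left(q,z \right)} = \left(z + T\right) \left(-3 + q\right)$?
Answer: $17$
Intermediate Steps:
$h{\left(q,z \right)} = \left(-3 + q\right) \left(4 + z\right)$ ($h{\left(q,z \right)} = \left(z + 4\right) \left(-3 + q\right) = \left(4 + z\right) \left(-3 + q\right) = \left(-3 + q\right) \left(4 + z\right)$)
$m{\left(h{\left(2,6 \right)},5 \right)} 15 - 13 = 2 \cdot 15 - 13 = 30 - 13 = 17$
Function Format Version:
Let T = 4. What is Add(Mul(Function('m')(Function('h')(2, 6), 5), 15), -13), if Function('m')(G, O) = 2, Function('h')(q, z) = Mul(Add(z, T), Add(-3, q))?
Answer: 17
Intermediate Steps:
Function('h')(q, z) = Mul(Add(-3, q), Add(4, z)) (Function('h')(q, z) = Mul(Add(z, 4), Add(-3, q)) = Mul(Add(4, z), Add(-3, q)) = Mul(Add(-3, q), Add(4, z)))
Add(Mul(Function('m')(Function('h')(2, 6), 5), 15), -13) = Add(Mul(2, 15), -13) = Add(30, -13) = 17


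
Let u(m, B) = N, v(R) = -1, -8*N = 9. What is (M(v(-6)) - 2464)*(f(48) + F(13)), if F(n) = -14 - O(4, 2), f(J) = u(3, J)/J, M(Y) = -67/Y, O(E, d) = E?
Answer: 5529879/128 ≈ 43202.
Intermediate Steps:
N = -9/8 (N = -1/8*9 = -9/8 ≈ -1.1250)
u(m, B) = -9/8
f(J) = -9/(8*J)
F(n) = -18 (F(n) = -14 - 1*4 = -14 - 4 = -18)
(M(v(-6)) - 2464)*(f(48) + F(13)) = (-67/(-1) - 2464)*(-9/8/48 - 18) = (-67*(-1) - 2464)*(-9/8*1/48 - 18) = (67 - 2464)*(-3/128 - 18) = -2397*(-2307/128) = 5529879/128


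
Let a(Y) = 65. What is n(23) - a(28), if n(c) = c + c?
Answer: -19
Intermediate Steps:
n(c) = 2*c
n(23) - a(28) = 2*23 - 1*65 = 46 - 65 = -19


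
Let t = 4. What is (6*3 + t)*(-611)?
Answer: -13442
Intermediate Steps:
(6*3 + t)*(-611) = (6*3 + 4)*(-611) = (18 + 4)*(-611) = 22*(-611) = -13442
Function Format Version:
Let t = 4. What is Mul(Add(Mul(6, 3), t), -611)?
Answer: -13442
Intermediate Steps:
Mul(Add(Mul(6, 3), t), -611) = Mul(Add(Mul(6, 3), 4), -611) = Mul(Add(18, 4), -611) = Mul(22, -611) = -13442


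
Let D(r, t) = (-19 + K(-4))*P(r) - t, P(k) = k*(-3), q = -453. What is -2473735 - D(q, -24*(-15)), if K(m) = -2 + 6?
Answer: -2452990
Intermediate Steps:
K(m) = 4
P(k) = -3*k
D(r, t) = -t + 45*r (D(r, t) = (-19 + 4)*(-3*r) - t = -(-45)*r - t = 45*r - t = -t + 45*r)
-2473735 - D(q, -24*(-15)) = -2473735 - (-(-24)*(-15) + 45*(-453)) = -2473735 - (-1*360 - 20385) = -2473735 - (-360 - 20385) = -2473735 - 1*(-20745) = -2473735 + 20745 = -2452990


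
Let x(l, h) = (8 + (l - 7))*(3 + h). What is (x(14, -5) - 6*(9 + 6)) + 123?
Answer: 3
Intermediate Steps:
x(l, h) = (1 + l)*(3 + h) (x(l, h) = (8 + (-7 + l))*(3 + h) = (1 + l)*(3 + h))
(x(14, -5) - 6*(9 + 6)) + 123 = ((3 - 5 + 3*14 - 5*14) - 6*(9 + 6)) + 123 = ((3 - 5 + 42 - 70) - 6*15) + 123 = (-30 - 90) + 123 = -120 + 123 = 3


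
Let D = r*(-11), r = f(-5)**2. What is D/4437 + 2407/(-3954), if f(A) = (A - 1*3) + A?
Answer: -6010115/5847966 ≈ -1.0277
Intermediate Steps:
f(A) = -3 + 2*A (f(A) = (A - 3) + A = (-3 + A) + A = -3 + 2*A)
r = 169 (r = (-3 + 2*(-5))**2 = (-3 - 10)**2 = (-13)**2 = 169)
D = -1859 (D = 169*(-11) = -1859)
D/4437 + 2407/(-3954) = -1859/4437 + 2407/(-3954) = -1859*1/4437 + 2407*(-1/3954) = -1859/4437 - 2407/3954 = -6010115/5847966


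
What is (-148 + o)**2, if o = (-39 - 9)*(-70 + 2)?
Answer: 9709456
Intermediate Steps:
o = 3264 (o = -48*(-68) = 3264)
(-148 + o)**2 = (-148 + 3264)**2 = 3116**2 = 9709456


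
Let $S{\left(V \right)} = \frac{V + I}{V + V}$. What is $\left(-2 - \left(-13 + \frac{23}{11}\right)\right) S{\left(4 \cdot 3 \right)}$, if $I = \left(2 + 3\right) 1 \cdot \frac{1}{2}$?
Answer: $\frac{1421}{264} \approx 5.3826$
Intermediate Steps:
$I = \frac{5}{2}$ ($I = 5 \cdot 1 \cdot \frac{1}{2} = 5 \cdot \frac{1}{2} = \frac{5}{2} \approx 2.5$)
$S{\left(V \right)} = \frac{\frac{5}{2} + V}{2 V}$ ($S{\left(V \right)} = \frac{V + \frac{5}{2}}{V + V} = \frac{\frac{5}{2} + V}{2 V}$)
$\left(-2 - \left(-13 + \frac{23}{11}\right)\right) S{\left(4 \cdot 3 \right)} = \left(-2 - \left(-13 + \frac{23}{11}\right)\right) \frac{5 + 2 \cdot 4 \cdot 3}{4 \cdot 4 \cdot 3} = \left(-2 - - \frac{120}{11}\right) \frac{5 + 2 \cdot 12}{4 \cdot 12} = \left(-2 + \left(- \frac{23}{11} + 13\right)\right) \frac{1}{4} \cdot \frac{1}{12} \left(5 + 24\right) = \left(-2 + \frac{120}{11}\right) \frac{1}{4} \cdot \frac{1}{12} \cdot 29 = \frac{98}{11} \cdot \frac{29}{48} = \frac{1421}{264}$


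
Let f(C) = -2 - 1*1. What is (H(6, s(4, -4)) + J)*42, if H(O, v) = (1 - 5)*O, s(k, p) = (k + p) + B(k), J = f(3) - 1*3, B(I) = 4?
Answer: -1260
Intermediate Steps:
f(C) = -3 (f(C) = -2 - 1 = -3)
J = -6 (J = -3 - 1*3 = -3 - 3 = -6)
s(k, p) = 4 + k + p (s(k, p) = (k + p) + 4 = 4 + k + p)
H(O, v) = -4*O
(H(6, s(4, -4)) + J)*42 = (-4*6 - 6)*42 = (-24 - 6)*42 = -30*42 = -1260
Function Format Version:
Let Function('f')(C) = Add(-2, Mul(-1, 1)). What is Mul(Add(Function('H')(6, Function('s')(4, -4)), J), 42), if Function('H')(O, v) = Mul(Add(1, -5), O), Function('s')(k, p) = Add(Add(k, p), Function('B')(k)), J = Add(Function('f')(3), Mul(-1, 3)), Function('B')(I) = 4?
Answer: -1260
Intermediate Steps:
Function('f')(C) = -3 (Function('f')(C) = Add(-2, -1) = -3)
J = -6 (J = Add(-3, Mul(-1, 3)) = Add(-3, -3) = -6)
Function('s')(k, p) = Add(4, k, p) (Function('s')(k, p) = Add(Add(k, p), 4) = Add(4, k, p))
Function('H')(O, v) = Mul(-4, O)
Mul(Add(Function('H')(6, Function('s')(4, -4)), J), 42) = Mul(Add(Mul(-4, 6), -6), 42) = Mul(Add(-24, -6), 42) = Mul(-30, 42) = -1260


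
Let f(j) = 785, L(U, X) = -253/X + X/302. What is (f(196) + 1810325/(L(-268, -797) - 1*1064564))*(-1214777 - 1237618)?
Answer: -492216584924184944175/256234726219 ≈ -1.9210e+9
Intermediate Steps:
L(U, X) = -253/X + X/302 (L(U, X) = -253/X + X*(1/302) = -253/X + X/302)
(f(196) + 1810325/(L(-268, -797) - 1*1064564))*(-1214777 - 1237618) = (785 + 1810325/((-253/(-797) + (1/302)*(-797)) - 1*1064564))*(-1214777 - 1237618) = (785 + 1810325/((-253*(-1/797) - 797/302) - 1064564))*(-2452395) = (785 + 1810325/((253/797 - 797/302) - 1064564))*(-2452395) = (785 + 1810325/(-558803/240694 - 1064564))*(-2452395) = (785 + 1810325/(-256234726219/240694))*(-2452395) = (785 + 1810325*(-240694/256234726219))*(-2452395) = (785 - 435734365550/256234726219)*(-2452395) = (200708525716365/256234726219)*(-2452395) = -492216584924184944175/256234726219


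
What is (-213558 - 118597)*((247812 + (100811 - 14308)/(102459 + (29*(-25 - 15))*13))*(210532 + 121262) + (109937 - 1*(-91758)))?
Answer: -2386390578335121731345/87379 ≈ -2.7311e+16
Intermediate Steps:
(-213558 - 118597)*((247812 + (100811 - 14308)/(102459 + (29*(-25 - 15))*13))*(210532 + 121262) + (109937 - 1*(-91758))) = -332155*((247812 + 86503/(102459 + (29*(-40))*13))*331794 + (109937 + 91758)) = -332155*((247812 + 86503/(102459 - 1160*13))*331794 + 201695) = -332155*((247812 + 86503/(102459 - 15080))*331794 + 201695) = -332155*((247812 + 86503/87379)*331794 + 201695) = -332155*((21653651251/87379)*331794 + 201695) = -332155*(7184551563174294/87379 + 201695) = -332155*7184569187081699/87379 = -2386390578335121731345/87379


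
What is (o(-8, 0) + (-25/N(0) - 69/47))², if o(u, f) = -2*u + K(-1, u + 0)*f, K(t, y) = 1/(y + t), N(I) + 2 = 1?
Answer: 3452164/2209 ≈ 1562.8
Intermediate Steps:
N(I) = -1 (N(I) = -2 + 1 = -1)
K(t, y) = 1/(t + y)
o(u, f) = -2*u + f/(-1 + u) (o(u, f) = -2*u + f/(-1 + (u + 0)) = -2*u + f/(-1 + u))
(o(-8, 0) + (-25/N(0) - 69/47))² = ((0 - 2*(-8)*(-1 - 8))/(-1 - 8) + (-25/(-1) - 69/47))² = ((0 - 2*(-8)*(-9))/(-9) + (-25*(-1) - 69*1/47))² = (-(0 - 144)/9 + (25 - 69/47))² = (-⅑*(-144) + 1106/47)² = (16 + 1106/47)² = (1858/47)² = 3452164/2209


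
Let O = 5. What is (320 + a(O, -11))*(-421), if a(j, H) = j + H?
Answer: -132194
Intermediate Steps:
a(j, H) = H + j
(320 + a(O, -11))*(-421) = (320 + (-11 + 5))*(-421) = (320 - 6)*(-421) = 314*(-421) = -132194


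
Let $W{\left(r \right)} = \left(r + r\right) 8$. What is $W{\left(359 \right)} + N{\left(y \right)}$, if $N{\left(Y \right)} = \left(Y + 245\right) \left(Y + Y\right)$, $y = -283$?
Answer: $27252$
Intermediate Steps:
$W{\left(r \right)} = 16 r$ ($W{\left(r \right)} = 2 r 8 = 16 r$)
$N{\left(Y \right)} = 2 Y \left(245 + Y\right)$ ($N{\left(Y \right)} = \left(245 + Y\right) 2 Y = 2 Y \left(245 + Y\right)$)
$W{\left(359 \right)} + N{\left(y \right)} = 16 \cdot 359 + 2 \left(-283\right) \left(245 - 283\right) = 5744 + 2 \left(-283\right) \left(-38\right) = 5744 + 21508 = 27252$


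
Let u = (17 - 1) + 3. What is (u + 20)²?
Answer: 1521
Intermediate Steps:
u = 19 (u = 16 + 3 = 19)
(u + 20)² = (19 + 20)² = 39² = 1521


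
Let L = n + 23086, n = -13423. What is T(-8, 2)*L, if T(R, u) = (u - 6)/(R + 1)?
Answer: 38652/7 ≈ 5521.7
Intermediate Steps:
L = 9663 (L = -13423 + 23086 = 9663)
T(R, u) = (-6 + u)/(1 + R)
T(-8, 2)*L = ((-6 + 2)/(1 - 8))*9663 = (-4/(-7))*9663 = -⅐*(-4)*9663 = (4/7)*9663 = 38652/7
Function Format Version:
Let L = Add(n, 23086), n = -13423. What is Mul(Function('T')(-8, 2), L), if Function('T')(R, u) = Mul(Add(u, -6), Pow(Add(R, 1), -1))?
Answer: Rational(38652, 7) ≈ 5521.7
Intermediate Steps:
L = 9663 (L = Add(-13423, 23086) = 9663)
Function('T')(R, u) = Mul(Pow(Add(1, R), -1), Add(-6, u)) (Function('T')(R, u) = Mul(Add(-6, u), Pow(Add(1, R), -1)) = Mul(Pow(Add(1, R), -1), Add(-6, u)))
Mul(Function('T')(-8, 2), L) = Mul(Mul(Pow(Add(1, -8), -1), Add(-6, 2)), 9663) = Mul(Mul(Pow(-7, -1), -4), 9663) = Mul(Mul(Rational(-1, 7), -4), 9663) = Mul(Rational(4, 7), 9663) = Rational(38652, 7)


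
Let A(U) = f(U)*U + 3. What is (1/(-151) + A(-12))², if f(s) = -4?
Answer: 59290000/22801 ≈ 2600.3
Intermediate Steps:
A(U) = 3 - 4*U (A(U) = -4*U + 3 = 3 - 4*U)
(1/(-151) + A(-12))² = (1/(-151) + (3 - 4*(-12)))² = (-1/151 + (3 + 48))² = (-1/151 + 51)² = (7700/151)² = 59290000/22801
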